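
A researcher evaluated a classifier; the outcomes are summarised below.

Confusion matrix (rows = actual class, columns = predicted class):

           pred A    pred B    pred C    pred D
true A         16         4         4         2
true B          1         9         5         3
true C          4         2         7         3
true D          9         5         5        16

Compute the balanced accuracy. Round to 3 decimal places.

0.503

Balanced accuracy = mean of per-class recall.
  A: recall = 16/26 = 0.6154
  B: recall = 9/18 = 0.5000
  C: recall = 7/16 = 0.4375
  D: recall = 16/35 = 0.4571
Mean = (0.6154 + 0.5000 + 0.4375 + 0.4571) / 4 = 0.503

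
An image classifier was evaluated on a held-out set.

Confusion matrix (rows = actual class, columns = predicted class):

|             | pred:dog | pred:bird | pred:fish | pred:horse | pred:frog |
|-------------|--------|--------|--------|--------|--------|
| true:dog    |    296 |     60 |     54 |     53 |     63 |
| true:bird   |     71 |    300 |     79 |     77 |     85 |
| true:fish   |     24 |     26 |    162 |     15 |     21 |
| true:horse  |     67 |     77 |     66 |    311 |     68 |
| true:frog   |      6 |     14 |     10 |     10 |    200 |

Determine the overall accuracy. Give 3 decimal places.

0.573

Accuracy = trace / total = (296+300+162+311+200=1269) / 2215 = 1269/2215 = 0.573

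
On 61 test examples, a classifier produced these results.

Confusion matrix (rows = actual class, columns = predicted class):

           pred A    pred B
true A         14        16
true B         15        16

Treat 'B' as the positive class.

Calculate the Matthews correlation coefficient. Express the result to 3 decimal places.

MCC = (TP·TN − FP·FN) / √((TP+FP)(TP+FN)(TN+FP)(TN+FN))
Numerator = 16·14 − 16·15 = -16
Denominator = √(32·31·30·29) = √863040 = 928.9995
MCC = -16 / 928.9995 = -0.017

-0.017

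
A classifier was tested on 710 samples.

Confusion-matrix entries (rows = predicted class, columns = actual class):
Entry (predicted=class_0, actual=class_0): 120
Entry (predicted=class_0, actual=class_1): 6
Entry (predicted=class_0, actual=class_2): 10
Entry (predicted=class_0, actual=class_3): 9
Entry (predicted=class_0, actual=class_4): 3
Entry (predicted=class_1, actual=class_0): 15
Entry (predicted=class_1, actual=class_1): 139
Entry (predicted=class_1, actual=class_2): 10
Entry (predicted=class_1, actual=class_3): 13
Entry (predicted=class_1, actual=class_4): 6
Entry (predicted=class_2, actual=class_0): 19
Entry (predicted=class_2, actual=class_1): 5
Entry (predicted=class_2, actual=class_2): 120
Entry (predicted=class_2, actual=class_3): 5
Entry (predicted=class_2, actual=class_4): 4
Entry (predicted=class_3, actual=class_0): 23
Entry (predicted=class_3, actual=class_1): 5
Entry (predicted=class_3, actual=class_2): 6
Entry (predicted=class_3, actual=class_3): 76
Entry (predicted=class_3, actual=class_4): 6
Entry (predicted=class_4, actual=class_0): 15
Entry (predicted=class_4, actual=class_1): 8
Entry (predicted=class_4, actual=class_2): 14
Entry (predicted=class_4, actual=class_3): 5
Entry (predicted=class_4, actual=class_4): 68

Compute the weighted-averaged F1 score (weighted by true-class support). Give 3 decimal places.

Per-class F1 score (2·TP/(2·TP+FP+FN)):
  class_0: TP=120, FP=6+10+9+3=28, FN=15+19+23+15=72 → 240/340 = 0.7059
  class_1: TP=139, FP=15+10+13+6=44, FN=6+5+5+8=24 → 278/346 = 0.8035
  class_2: TP=120, FP=19+5+5+4=33, FN=10+10+6+14=40 → 240/313 = 0.7668
  class_3: TP=76, FP=23+5+6+6=40, FN=9+13+5+5=32 → 152/224 = 0.6786
  class_4: TP=68, FP=15+8+14+5=42, FN=3+6+4+6=19 → 136/197 = 0.6904
Weighted-F1 score = Σ (supportᵢ/N)·F1 scoreᵢ with N=710: (192/710)·0.7059 + (163/710)·0.8035 + (160/710)·0.7668 + (108/710)·0.6786 + (87/710)·0.6904 = 0.736

0.736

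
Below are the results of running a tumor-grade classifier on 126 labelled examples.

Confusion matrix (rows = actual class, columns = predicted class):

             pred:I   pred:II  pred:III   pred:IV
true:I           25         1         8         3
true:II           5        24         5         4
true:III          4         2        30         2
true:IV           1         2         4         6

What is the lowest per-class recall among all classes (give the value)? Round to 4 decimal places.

0.4615

Per-class recall (TP/(TP+FN)):
  I: TP=25, FN=1+8+3=12 → 25/37 = 0.67568
  II: TP=24, FN=5+5+4=14 → 24/38 = 0.63158
  III: TP=30, FN=4+2+2=8 → 30/38 = 0.78947
  IV: TP=6, FN=1+2+4=7 → 6/13 = 0.46154
Lowest is class 'IV' with recall = 0.4615.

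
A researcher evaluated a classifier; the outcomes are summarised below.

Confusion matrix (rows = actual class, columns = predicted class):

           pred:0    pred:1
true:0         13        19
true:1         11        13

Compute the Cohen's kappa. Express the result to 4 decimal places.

-0.0500

Observed agreement pₒ = trace/N = 26/56 = 0.46429
Expected agreement pₑ = Σ (rowᵢ·colᵢ)/N² = (32·24 + 24·32)/56² = 0.48980
κ = (pₒ − pₑ)/(1 − pₑ) = (0.46429 − 0.48980)/(1 − 0.48980) = -0.0500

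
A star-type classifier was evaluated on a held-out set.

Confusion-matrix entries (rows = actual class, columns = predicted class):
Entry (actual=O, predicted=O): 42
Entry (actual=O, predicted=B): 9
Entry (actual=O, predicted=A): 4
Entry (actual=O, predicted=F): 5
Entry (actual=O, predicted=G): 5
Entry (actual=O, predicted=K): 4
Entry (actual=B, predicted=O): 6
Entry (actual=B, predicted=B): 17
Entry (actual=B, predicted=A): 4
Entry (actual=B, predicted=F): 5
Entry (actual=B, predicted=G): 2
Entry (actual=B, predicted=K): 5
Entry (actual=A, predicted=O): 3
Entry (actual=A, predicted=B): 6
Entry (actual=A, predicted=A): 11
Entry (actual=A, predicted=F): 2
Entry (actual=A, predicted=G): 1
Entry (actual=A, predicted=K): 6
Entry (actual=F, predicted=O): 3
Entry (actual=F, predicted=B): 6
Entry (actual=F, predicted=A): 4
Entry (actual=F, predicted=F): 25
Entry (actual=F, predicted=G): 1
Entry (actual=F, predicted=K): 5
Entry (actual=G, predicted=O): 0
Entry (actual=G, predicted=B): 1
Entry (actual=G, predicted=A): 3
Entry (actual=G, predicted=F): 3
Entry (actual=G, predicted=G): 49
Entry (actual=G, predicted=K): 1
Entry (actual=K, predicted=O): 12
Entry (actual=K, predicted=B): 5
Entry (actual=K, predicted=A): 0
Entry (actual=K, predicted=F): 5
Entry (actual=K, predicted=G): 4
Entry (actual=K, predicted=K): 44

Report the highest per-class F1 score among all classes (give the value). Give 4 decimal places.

0.8235

Per-class F1 score (2·TP/(2·TP+FP+FN)):
  O: TP=42, FP=6+3+3+0+12=24, FN=9+4+5+5+4=27 → 84/135 = 0.62222
  B: TP=17, FP=9+6+6+1+5=27, FN=6+4+5+2+5=22 → 34/83 = 0.40964
  A: TP=11, FP=4+4+4+3+0=15, FN=3+6+2+1+6=18 → 22/55 = 0.40000
  F: TP=25, FP=5+5+2+3+5=20, FN=3+6+4+1+5=19 → 50/89 = 0.56180
  G: TP=49, FP=5+2+1+1+4=13, FN=0+1+3+3+1=8 → 98/119 = 0.82353
  K: TP=44, FP=4+5+6+5+1=21, FN=12+5+0+5+4=26 → 88/135 = 0.65185
Highest is class 'G' with F1 score = 0.8235.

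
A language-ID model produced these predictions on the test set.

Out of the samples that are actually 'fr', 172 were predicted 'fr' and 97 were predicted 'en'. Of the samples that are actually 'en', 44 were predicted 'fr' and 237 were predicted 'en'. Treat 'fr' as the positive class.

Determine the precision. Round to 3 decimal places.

Precision = TP/(TP+FP) = 172/(172+44) = 172/216 = 0.796

0.796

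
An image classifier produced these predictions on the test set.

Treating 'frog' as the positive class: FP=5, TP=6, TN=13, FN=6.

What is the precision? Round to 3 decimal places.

Precision = TP/(TP+FP) = 6/(6+5) = 6/11 = 0.545

0.545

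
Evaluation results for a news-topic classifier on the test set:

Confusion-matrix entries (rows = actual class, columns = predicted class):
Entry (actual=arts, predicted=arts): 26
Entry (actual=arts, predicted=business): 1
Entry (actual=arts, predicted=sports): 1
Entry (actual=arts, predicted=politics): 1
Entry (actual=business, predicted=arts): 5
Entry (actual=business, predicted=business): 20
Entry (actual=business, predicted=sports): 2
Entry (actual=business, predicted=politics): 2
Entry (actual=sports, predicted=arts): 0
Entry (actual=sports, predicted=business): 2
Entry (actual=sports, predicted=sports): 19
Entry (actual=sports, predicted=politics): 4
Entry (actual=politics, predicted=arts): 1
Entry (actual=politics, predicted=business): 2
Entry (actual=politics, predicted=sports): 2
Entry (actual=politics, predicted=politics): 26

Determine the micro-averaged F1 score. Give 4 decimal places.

0.7982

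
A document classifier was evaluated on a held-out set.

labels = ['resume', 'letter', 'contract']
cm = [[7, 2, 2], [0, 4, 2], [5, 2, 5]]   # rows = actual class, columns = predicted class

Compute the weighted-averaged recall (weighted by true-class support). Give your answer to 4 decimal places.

0.5517

Per-class recall (TP/(TP+FN)):
  resume: TP=7, FN=2+2=4 → 7/11 = 0.63636
  letter: TP=4, FN=0+2=2 → 4/6 = 0.66667
  contract: TP=5, FN=5+2=7 → 5/12 = 0.41667
Weighted-recall = Σ (supportᵢ/N)·recallᵢ with N=29: (11/29)·0.63636 + (6/29)·0.66667 + (12/29)·0.41667 = 0.5517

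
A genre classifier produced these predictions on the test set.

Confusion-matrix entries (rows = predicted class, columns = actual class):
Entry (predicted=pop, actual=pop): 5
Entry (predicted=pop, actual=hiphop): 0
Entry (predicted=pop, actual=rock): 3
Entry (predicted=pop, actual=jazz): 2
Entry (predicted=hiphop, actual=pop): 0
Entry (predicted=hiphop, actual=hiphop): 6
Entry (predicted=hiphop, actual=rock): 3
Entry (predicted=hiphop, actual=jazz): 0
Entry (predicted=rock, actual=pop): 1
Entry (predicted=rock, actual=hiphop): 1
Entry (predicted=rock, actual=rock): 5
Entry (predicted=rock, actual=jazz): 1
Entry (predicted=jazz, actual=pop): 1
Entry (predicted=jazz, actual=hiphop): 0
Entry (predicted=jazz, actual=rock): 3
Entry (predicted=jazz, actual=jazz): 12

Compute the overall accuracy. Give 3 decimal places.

Accuracy = trace / total = (5+6+5+12=28) / 43 = 28/43 = 0.651

0.651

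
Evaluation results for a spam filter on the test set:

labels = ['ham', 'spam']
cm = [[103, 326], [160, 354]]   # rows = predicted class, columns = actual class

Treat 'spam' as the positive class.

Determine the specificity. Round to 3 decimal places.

Specificity = TN/(TN+FP) = 103/(103+160) = 0.392

0.392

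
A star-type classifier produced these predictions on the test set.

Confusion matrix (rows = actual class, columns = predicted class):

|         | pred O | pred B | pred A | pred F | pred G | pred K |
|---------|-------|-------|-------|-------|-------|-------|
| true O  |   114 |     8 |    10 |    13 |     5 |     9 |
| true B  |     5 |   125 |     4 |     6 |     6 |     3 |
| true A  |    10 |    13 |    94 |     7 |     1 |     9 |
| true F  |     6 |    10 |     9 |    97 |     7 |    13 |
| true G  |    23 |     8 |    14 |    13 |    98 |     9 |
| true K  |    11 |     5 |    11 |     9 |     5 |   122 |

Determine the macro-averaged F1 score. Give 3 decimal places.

0.711

Per-class F1 score (2·TP/(2·TP+FP+FN)):
  O: TP=114, FP=5+10+6+23+11=55, FN=8+10+13+5+9=45 → 228/328 = 0.6951
  B: TP=125, FP=8+13+10+8+5=44, FN=5+4+6+6+3=24 → 250/318 = 0.7862
  A: TP=94, FP=10+4+9+14+11=48, FN=10+13+7+1+9=40 → 188/276 = 0.6812
  F: TP=97, FP=13+6+7+13+9=48, FN=6+10+9+7+13=45 → 194/287 = 0.6760
  G: TP=98, FP=5+6+1+7+5=24, FN=23+8+14+13+9=67 → 196/287 = 0.6829
  K: TP=122, FP=9+3+9+13+9=43, FN=11+5+11+9+5=41 → 244/328 = 0.7439
Macro-F1 score = mean = (0.6951 + 0.7862 + 0.6812 + 0.6760 + 0.6829 + 0.7439) / 6 = 0.711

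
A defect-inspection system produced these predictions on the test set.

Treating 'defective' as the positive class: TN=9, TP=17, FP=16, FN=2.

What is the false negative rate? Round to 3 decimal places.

0.105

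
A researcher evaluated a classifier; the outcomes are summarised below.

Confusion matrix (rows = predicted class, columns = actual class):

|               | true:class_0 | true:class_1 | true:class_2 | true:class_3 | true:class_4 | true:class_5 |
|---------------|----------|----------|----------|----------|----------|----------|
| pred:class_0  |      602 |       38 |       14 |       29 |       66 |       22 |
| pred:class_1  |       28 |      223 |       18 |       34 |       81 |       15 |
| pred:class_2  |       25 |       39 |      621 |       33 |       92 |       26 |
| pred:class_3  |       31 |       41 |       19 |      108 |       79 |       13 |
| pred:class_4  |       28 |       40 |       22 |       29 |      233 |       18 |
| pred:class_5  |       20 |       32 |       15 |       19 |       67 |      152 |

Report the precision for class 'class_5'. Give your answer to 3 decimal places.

0.498

Treat 'class_5' as positive and all other classes as negative.
precision = TP/(TP+FP).
class_5: TP=152, FP=20+32+15+19+67=153 → 152/305 = 0.4984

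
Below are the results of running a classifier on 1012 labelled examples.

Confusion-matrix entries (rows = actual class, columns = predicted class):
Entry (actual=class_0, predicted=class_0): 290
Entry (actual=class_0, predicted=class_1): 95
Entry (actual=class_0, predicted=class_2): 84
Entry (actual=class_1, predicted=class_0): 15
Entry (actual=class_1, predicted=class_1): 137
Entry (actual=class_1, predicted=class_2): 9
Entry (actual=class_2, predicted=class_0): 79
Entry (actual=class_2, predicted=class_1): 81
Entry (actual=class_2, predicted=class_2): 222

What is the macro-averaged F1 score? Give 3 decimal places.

0.632

Per-class F1 score (2·TP/(2·TP+FP+FN)):
  class_0: TP=290, FP=15+79=94, FN=95+84=179 → 580/853 = 0.6800
  class_1: TP=137, FP=95+81=176, FN=15+9=24 → 274/474 = 0.5781
  class_2: TP=222, FP=84+9=93, FN=79+81=160 → 444/697 = 0.6370
Macro-F1 score = mean = (0.6800 + 0.5781 + 0.6370) / 3 = 0.632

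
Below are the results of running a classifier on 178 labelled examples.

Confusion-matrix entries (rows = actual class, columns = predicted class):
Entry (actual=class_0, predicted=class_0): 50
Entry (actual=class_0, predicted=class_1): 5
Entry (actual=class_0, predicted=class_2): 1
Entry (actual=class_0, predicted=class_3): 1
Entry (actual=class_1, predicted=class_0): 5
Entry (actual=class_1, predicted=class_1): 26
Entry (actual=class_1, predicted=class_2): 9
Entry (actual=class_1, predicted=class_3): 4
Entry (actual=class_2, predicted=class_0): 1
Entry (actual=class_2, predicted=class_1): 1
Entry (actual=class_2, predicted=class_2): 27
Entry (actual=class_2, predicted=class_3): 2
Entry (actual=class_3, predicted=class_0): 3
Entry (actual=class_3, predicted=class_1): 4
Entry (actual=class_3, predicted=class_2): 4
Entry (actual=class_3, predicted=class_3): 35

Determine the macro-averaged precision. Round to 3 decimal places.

0.765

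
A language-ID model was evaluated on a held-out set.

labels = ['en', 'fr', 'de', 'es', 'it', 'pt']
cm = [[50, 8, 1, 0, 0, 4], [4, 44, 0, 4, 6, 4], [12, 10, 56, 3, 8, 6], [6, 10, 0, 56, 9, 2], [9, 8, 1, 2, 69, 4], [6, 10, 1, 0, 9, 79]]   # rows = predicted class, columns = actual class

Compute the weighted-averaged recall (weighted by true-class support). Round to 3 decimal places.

Per-class recall (TP/(TP+FN)):
  en: TP=50, FN=4+12+6+9+6=37 → 50/87 = 0.5747
  fr: TP=44, FN=8+10+10+8+10=46 → 44/90 = 0.4889
  de: TP=56, FN=1+0+0+1+1=3 → 56/59 = 0.9492
  es: TP=56, FN=0+4+3+2+0=9 → 56/65 = 0.8615
  it: TP=69, FN=0+6+8+9+9=32 → 69/101 = 0.6832
  pt: TP=79, FN=4+4+6+2+4=20 → 79/99 = 0.7980
Weighted-recall = Σ (supportᵢ/N)·recallᵢ with N=501: (87/501)·0.5747 + (90/501)·0.4889 + (59/501)·0.9492 + (65/501)·0.8615 + (101/501)·0.6832 + (99/501)·0.7980 = 0.707

0.707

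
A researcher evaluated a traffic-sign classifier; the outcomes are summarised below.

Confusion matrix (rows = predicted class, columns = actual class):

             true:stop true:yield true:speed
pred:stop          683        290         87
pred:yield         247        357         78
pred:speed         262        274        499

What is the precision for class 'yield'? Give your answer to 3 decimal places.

Take TP from the diagonal, FP from the rest of the 'yield' prediction marginal, FN from the rest of the 'yield' actual marginal.
precision = TP/(TP+FP).
yield: TP=357, FP=247+78=325 → 357/682 = 0.5235

0.523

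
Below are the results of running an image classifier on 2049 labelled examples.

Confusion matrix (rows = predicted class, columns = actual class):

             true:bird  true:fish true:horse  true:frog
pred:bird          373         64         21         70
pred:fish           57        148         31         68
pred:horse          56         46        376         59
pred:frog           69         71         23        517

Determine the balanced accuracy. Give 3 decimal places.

0.670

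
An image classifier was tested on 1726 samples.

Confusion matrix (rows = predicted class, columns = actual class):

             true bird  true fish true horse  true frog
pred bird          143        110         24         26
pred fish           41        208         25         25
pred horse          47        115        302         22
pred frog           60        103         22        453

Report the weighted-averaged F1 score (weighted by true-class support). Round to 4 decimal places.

0.6250

Per-class F1 score (2·TP/(2·TP+FP+FN)):
  bird: TP=143, FP=110+24+26=160, FN=41+47+60=148 → 286/594 = 0.48148
  fish: TP=208, FP=41+25+25=91, FN=110+115+103=328 → 416/835 = 0.49820
  horse: TP=302, FP=47+115+22=184, FN=24+25+22=71 → 604/859 = 0.70314
  frog: TP=453, FP=60+103+22=185, FN=26+25+22=73 → 906/1164 = 0.77835
Weighted-F1 score = Σ (supportᵢ/N)·F1 scoreᵢ with N=1726: (291/1726)·0.48148 + (536/1726)·0.49820 + (373/1726)·0.70314 + (526/1726)·0.77835 = 0.6250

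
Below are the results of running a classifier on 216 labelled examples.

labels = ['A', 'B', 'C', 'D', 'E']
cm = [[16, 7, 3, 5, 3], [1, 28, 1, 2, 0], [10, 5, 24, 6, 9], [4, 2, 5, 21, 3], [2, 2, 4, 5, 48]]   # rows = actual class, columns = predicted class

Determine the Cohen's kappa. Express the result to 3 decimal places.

Observed agreement pₒ = trace/N = 137/216 = 0.6343
Expected agreement pₑ = Σ (rowᵢ·colᵢ)/N² = (34·33 + 32·44 + 54·37 + 35·39 + 61·63)/216² = 0.2087
κ = (pₒ − pₑ)/(1 − pₑ) = (0.6343 − 0.2087)/(1 − 0.2087) = 0.538

0.538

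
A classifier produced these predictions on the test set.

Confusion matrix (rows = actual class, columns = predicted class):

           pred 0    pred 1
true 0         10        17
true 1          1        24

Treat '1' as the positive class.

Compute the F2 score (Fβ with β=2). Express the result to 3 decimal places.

Fβ = (1+β²)·TP / ((1+β²)·TP + β²·FN + FP), with β²=4
= 5·24 / (5·24 + 4·1 + 17) = 0.851

0.851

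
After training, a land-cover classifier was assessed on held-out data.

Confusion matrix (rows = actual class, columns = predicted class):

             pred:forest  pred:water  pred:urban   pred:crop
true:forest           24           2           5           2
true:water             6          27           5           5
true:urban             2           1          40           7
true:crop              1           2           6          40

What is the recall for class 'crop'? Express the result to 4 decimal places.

recall = TP/(TP+FN).
crop: TP=40, FN=1+2+6=9 → 40/49 = 0.81633

0.8163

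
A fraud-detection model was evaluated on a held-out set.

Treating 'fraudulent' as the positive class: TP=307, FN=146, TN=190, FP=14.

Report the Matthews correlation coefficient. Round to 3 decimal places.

0.564

MCC = (TP·TN − FP·FN) / √((TP+FP)(TP+FN)(TN+FP)(TN+FN))
Numerator = 307·190 − 14·146 = 56286
Denominator = √(321·453·204·336) = √9967188672 = 99835.8086
MCC = 56286 / 99835.8086 = 0.564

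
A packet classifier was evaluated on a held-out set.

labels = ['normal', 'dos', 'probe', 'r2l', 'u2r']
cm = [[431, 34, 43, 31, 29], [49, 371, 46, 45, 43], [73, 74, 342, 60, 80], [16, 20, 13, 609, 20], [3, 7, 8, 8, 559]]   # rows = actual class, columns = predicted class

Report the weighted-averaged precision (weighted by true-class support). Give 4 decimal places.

0.7650

Per-class precision (TP/(TP+FP)):
  normal: TP=431, FP=49+73+16+3=141 → 431/572 = 0.75350
  dos: TP=371, FP=34+74+20+7=135 → 371/506 = 0.73320
  probe: TP=342, FP=43+46+13+8=110 → 342/452 = 0.75664
  r2l: TP=609, FP=31+45+60+8=144 → 609/753 = 0.80876
  u2r: TP=559, FP=29+43+80+20=172 → 559/731 = 0.76471
Weighted-precision = Σ (supportᵢ/N)·precisionᵢ with N=3014: (568/3014)·0.75350 + (554/3014)·0.73320 + (629/3014)·0.75664 + (678/3014)·0.80876 + (585/3014)·0.76471 = 0.7650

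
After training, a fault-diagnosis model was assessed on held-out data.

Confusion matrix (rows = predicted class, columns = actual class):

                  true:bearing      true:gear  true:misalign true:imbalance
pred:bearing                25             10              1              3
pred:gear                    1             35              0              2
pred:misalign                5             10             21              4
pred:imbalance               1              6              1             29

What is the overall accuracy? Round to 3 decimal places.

Accuracy = trace / total = (25+35+21+29=110) / 154 = 110/154 = 0.714

0.714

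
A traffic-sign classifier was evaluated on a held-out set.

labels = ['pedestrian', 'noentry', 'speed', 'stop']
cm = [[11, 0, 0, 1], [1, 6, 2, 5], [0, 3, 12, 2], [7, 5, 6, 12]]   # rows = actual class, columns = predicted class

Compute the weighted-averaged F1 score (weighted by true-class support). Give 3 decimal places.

Per-class F1 score (2·TP/(2·TP+FP+FN)):
  pedestrian: TP=11, FP=1+0+7=8, FN=0+0+1=1 → 22/31 = 0.7097
  noentry: TP=6, FP=0+3+5=8, FN=1+2+5=8 → 12/28 = 0.4286
  speed: TP=12, FP=0+2+6=8, FN=0+3+2=5 → 24/37 = 0.6486
  stop: TP=12, FP=1+5+2=8, FN=7+5+6=18 → 24/50 = 0.4800
Weighted-F1 score = Σ (supportᵢ/N)·F1 scoreᵢ with N=73: (12/73)·0.7097 + (14/73)·0.4286 + (17/73)·0.6486 + (30/73)·0.4800 = 0.547

0.547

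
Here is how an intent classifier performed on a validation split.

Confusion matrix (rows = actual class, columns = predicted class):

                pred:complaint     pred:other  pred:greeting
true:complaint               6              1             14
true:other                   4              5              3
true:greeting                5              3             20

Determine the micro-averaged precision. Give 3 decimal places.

0.508

Micro-averaging pools counts across classes: ΣTP=31, ΣFP=30, ΣFN=30.
Micro-precision = TP/(TP+FP) on pooled counts = 0.508 (equals overall accuracy in single-label multiclass).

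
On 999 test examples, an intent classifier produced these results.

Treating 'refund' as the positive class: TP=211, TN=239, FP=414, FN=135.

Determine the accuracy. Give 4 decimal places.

0.4505

Accuracy = (TP+TN)/N = (211+239)/999 = 0.4505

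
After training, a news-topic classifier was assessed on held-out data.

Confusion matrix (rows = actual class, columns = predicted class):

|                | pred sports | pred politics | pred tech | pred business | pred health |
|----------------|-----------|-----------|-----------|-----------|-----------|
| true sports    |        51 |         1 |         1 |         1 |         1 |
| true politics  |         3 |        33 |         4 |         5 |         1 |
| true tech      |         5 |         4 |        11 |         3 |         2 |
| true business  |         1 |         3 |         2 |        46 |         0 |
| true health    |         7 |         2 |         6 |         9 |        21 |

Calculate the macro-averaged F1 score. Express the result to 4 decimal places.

Per-class F1 score (2·TP/(2·TP+FP+FN)):
  sports: TP=51, FP=3+5+1+7=16, FN=1+1+1+1=4 → 102/122 = 0.83607
  politics: TP=33, FP=1+4+3+2=10, FN=3+4+5+1=13 → 66/89 = 0.74157
  tech: TP=11, FP=1+4+2+6=13, FN=5+4+3+2=14 → 22/49 = 0.44898
  business: TP=46, FP=1+5+3+9=18, FN=1+3+2+0=6 → 92/116 = 0.79310
  health: TP=21, FP=1+1+2+0=4, FN=7+2+6+9=24 → 42/70 = 0.60000
Macro-F1 score = mean = (0.83607 + 0.74157 + 0.44898 + 0.79310 + 0.60000) / 5 = 0.6839

0.6839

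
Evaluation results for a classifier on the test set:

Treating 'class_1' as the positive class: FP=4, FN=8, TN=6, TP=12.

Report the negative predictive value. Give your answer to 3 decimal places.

NPV = TN/(TN+FN) = 6/(6+8) = 0.429

0.429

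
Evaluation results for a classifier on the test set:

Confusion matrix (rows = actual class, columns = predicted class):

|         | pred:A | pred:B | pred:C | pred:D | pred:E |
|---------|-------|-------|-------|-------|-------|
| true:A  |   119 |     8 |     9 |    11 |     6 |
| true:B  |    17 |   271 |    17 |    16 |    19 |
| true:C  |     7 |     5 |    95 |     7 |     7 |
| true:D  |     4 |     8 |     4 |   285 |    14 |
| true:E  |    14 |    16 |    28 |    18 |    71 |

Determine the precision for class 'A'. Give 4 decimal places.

precision = TP/(TP+FP).
A: TP=119, FP=17+7+4+14=42 → 119/161 = 0.73913

0.7391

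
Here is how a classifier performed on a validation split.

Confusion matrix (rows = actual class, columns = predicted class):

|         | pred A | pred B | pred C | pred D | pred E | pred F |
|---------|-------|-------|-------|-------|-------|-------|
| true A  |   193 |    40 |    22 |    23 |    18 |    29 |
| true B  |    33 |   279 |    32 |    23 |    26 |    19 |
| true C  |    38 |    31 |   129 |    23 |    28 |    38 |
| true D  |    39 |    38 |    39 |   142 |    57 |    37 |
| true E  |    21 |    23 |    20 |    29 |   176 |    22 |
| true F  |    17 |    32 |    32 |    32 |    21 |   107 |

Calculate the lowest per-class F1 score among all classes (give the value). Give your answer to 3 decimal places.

0.434

Per-class F1 score (2·TP/(2·TP+FP+FN)):
  A: TP=193, FP=33+38+39+21+17=148, FN=40+22+23+18+29=132 → 386/666 = 0.5796
  B: TP=279, FP=40+31+38+23+32=164, FN=33+32+23+26+19=133 → 558/855 = 0.6526
  C: TP=129, FP=22+32+39+20+32=145, FN=38+31+23+28+38=158 → 258/561 = 0.4599
  D: TP=142, FP=23+23+23+29+32=130, FN=39+38+39+57+37=210 → 284/624 = 0.4551
  E: TP=176, FP=18+26+28+57+21=150, FN=21+23+20+29+22=115 → 352/617 = 0.5705
  F: TP=107, FP=29+19+38+37+22=145, FN=17+32+32+32+21=134 → 214/493 = 0.4341
Lowest is class 'F' with F1 score = 0.434.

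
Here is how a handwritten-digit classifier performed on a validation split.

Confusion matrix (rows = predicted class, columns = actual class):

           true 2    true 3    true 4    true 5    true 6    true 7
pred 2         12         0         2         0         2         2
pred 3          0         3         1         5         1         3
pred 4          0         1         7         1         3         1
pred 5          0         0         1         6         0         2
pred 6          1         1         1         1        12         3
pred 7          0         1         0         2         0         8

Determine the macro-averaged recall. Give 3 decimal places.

Per-class recall (TP/(TP+FN)):
  2: TP=12, FN=0+0+0+1+0=1 → 12/13 = 0.9231
  3: TP=3, FN=0+1+0+1+1=3 → 3/6 = 0.5000
  4: TP=7, FN=2+1+1+1+0=5 → 7/12 = 0.5833
  5: TP=6, FN=0+5+1+1+2=9 → 6/15 = 0.4000
  6: TP=12, FN=2+1+3+0+0=6 → 12/18 = 0.6667
  7: TP=8, FN=2+3+1+2+3=11 → 8/19 = 0.4211
Macro-recall = mean = (0.9231 + 0.5000 + 0.5833 + 0.4000 + 0.6667 + 0.4211) / 6 = 0.582

0.582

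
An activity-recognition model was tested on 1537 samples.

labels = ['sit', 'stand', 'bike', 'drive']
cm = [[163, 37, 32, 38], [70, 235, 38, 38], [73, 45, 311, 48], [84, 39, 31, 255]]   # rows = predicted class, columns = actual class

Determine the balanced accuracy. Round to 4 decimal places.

Balanced accuracy = mean of per-class recall.
  sit: recall = 163/390 = 0.41795
  stand: recall = 235/356 = 0.66011
  bike: recall = 311/412 = 0.75485
  drive: recall = 255/379 = 0.67282
Mean = (0.41795 + 0.66011 + 0.75485 + 0.67282) / 4 = 0.6264

0.6264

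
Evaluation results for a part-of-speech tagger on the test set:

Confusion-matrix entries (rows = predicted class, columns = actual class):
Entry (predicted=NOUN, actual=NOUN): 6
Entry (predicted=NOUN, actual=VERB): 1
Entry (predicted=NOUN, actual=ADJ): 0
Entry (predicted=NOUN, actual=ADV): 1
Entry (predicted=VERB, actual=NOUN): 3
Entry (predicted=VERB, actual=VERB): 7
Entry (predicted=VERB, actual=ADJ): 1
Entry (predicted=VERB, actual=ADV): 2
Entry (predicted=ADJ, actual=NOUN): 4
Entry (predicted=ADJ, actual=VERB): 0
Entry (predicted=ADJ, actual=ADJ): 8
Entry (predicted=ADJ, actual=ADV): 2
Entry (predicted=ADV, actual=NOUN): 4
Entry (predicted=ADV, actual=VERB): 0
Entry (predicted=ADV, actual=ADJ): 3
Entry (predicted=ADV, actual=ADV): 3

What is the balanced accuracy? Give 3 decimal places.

Balanced accuracy = mean of per-class recall.
  NOUN: recall = 6/17 = 0.3529
  VERB: recall = 7/8 = 0.8750
  ADJ: recall = 8/12 = 0.6667
  ADV: recall = 3/8 = 0.3750
Mean = (0.3529 + 0.8750 + 0.6667 + 0.3750) / 4 = 0.567

0.567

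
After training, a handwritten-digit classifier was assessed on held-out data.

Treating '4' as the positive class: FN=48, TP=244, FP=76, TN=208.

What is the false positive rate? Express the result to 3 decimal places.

0.268

FPR = FP/(FP+TN) = 76/(76+208) = 0.268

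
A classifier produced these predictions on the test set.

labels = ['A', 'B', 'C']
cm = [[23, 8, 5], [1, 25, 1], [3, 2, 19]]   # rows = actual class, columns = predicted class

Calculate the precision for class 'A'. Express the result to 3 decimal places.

0.852

One-vs-rest for 'A': TP = diagonal; FP = other classes predicted 'A'; FN = 'A' predicted as other.
precision = TP/(TP+FP).
A: TP=23, FP=1+3=4 → 23/27 = 0.8519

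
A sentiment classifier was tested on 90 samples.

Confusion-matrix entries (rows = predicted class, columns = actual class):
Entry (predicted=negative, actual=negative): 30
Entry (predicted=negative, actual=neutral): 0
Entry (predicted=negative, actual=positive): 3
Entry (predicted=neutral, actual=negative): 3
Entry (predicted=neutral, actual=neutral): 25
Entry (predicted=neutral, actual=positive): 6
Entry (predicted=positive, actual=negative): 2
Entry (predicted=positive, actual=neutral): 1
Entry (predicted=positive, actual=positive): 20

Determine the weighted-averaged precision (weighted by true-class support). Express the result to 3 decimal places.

Per-class precision (TP/(TP+FP)):
  negative: TP=30, FP=0+3=3 → 30/33 = 0.9091
  neutral: TP=25, FP=3+6=9 → 25/34 = 0.7353
  positive: TP=20, FP=2+1=3 → 20/23 = 0.8696
Weighted-precision = Σ (supportᵢ/N)·precisionᵢ with N=90: (35/90)·0.9091 + (26/90)·0.7353 + (29/90)·0.8696 = 0.846

0.846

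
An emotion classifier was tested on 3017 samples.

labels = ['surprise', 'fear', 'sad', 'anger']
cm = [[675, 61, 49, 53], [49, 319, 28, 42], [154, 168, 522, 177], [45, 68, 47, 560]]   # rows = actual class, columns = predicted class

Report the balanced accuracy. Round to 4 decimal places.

Balanced accuracy = mean of per-class recall.
  surprise: recall = 675/838 = 0.80549
  fear: recall = 319/438 = 0.72831
  sad: recall = 522/1021 = 0.51126
  anger: recall = 560/720 = 0.77778
Mean = (0.80549 + 0.72831 + 0.51126 + 0.77778) / 4 = 0.7057

0.7057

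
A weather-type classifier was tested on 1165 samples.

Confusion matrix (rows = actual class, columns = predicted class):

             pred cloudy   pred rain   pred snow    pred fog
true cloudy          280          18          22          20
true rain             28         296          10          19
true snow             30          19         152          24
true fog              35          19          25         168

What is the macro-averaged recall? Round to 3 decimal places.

0.754

Per-class recall (TP/(TP+FN)):
  cloudy: TP=280, FN=18+22+20=60 → 280/340 = 0.8235
  rain: TP=296, FN=28+10+19=57 → 296/353 = 0.8385
  snow: TP=152, FN=30+19+24=73 → 152/225 = 0.6756
  fog: TP=168, FN=35+19+25=79 → 168/247 = 0.6802
Macro-recall = mean = (0.8235 + 0.8385 + 0.6756 + 0.6802) / 4 = 0.754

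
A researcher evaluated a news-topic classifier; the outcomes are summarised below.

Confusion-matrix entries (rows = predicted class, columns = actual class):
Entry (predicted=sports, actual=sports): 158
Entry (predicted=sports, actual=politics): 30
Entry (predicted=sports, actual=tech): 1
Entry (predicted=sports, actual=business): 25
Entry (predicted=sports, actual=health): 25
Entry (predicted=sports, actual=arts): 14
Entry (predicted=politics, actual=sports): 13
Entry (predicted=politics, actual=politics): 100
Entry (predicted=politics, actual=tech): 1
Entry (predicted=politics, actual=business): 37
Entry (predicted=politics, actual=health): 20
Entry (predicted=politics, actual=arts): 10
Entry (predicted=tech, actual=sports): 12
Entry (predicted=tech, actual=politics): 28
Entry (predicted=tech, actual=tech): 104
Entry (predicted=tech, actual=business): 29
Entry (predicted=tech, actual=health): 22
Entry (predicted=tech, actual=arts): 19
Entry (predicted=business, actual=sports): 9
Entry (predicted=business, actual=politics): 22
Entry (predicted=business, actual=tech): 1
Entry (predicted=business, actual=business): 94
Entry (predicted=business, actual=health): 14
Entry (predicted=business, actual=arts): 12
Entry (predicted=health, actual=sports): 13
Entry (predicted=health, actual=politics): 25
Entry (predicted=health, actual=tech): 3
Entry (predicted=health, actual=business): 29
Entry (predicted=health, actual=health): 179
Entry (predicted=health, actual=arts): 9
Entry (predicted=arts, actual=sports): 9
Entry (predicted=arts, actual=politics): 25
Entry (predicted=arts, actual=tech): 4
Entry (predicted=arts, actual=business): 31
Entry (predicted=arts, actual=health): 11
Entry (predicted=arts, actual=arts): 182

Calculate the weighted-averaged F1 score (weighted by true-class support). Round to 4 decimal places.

0.6096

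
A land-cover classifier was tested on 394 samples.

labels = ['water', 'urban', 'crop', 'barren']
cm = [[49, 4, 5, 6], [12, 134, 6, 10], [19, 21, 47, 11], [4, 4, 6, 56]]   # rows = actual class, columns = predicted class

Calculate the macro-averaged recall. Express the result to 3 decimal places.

0.718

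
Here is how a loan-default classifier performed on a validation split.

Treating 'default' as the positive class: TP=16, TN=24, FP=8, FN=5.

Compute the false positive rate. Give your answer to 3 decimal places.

FPR = FP/(FP+TN) = 8/(8+24) = 0.250

0.250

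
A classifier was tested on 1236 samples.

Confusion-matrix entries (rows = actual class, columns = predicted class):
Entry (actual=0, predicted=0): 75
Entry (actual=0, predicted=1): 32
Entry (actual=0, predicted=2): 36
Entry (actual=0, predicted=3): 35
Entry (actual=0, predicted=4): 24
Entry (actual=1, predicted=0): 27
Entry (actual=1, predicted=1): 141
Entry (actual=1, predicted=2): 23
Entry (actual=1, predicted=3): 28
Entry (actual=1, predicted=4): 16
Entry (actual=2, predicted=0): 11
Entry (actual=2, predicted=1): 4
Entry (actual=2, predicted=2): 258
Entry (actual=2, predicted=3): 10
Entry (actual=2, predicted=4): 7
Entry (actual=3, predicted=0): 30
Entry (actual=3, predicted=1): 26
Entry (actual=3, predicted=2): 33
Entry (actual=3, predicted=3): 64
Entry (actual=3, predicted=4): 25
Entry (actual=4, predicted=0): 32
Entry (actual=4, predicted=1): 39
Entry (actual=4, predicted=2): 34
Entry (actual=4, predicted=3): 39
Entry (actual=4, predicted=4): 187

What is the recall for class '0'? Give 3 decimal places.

0.371

Treat '0' as positive and all other classes as negative.
recall = TP/(TP+FN).
0: TP=75, FN=32+36+35+24=127 → 75/202 = 0.3713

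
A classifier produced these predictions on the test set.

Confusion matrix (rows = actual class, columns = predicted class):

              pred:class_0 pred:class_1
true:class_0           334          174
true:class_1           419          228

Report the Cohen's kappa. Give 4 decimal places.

0.0094

Observed agreement pₒ = trace/N = 562/1155 = 0.48658
Expected agreement pₑ = Σ (rowᵢ·colᵢ)/N² = (508·753 + 647·402)/1155² = 0.48171
κ = (pₒ − pₑ)/(1 − pₑ) = (0.48658 − 0.48171)/(1 − 0.48171) = 0.0094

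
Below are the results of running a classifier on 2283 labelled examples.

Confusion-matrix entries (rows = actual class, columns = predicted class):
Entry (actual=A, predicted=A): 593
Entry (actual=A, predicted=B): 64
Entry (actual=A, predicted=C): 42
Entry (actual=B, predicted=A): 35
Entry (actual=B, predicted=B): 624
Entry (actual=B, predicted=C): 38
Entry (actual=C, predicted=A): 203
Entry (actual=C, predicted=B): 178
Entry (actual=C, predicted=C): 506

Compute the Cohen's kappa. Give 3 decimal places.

Observed agreement pₒ = trace/N = 1723/2283 = 0.7547
Expected agreement pₑ = Σ (rowᵢ·colᵢ)/N² = (699·831 + 697·866 + 887·586)/2283² = 0.3270
κ = (pₒ − pₑ)/(1 − pₑ) = (0.7547 − 0.3270)/(1 − 0.3270) = 0.636

0.636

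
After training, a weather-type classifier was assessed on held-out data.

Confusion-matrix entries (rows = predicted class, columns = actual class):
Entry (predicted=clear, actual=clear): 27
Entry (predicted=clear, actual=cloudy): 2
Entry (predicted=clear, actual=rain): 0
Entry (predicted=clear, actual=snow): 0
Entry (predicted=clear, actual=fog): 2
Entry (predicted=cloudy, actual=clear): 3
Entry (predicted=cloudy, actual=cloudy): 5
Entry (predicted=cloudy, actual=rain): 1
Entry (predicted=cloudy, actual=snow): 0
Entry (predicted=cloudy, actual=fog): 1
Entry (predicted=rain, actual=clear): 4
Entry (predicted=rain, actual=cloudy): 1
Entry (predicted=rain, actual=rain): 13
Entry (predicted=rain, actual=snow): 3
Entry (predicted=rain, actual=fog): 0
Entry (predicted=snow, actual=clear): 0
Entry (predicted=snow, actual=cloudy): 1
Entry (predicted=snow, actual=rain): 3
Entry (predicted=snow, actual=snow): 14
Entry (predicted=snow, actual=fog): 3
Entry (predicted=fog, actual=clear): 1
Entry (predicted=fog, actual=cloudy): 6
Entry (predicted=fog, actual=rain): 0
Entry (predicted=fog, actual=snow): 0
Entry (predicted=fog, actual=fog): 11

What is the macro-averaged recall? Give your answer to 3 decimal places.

0.668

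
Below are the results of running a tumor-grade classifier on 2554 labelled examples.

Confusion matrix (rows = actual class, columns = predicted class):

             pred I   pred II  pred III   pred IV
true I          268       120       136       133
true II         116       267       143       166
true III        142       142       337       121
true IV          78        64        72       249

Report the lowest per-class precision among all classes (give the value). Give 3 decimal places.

0.372

Per-class precision (TP/(TP+FP)):
  I: TP=268, FP=116+142+78=336 → 268/604 = 0.4437
  II: TP=267, FP=120+142+64=326 → 267/593 = 0.4503
  III: TP=337, FP=136+143+72=351 → 337/688 = 0.4898
  IV: TP=249, FP=133+166+121=420 → 249/669 = 0.3722
Lowest is class 'IV' with precision = 0.372.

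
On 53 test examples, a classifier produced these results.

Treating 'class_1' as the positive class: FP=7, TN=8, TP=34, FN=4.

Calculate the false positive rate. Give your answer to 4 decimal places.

FPR = FP/(FP+TN) = 7/(7+8) = 0.4667

0.4667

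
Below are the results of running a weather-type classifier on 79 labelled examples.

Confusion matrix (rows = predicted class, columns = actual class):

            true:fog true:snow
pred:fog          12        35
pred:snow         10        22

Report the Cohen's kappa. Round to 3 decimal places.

-0.051

Observed agreement pₒ = trace/N = 34/79 = 0.4304
Expected agreement pₑ = Σ (rowᵢ·colᵢ)/N² = (22·47 + 57·32)/79² = 0.4579
κ = (pₒ − pₑ)/(1 − pₑ) = (0.4304 − 0.4579)/(1 − 0.4579) = -0.051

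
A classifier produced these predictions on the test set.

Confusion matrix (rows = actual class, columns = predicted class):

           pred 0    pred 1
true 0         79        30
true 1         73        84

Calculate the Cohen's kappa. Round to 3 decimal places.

0.245

Observed agreement pₒ = trace/N = 163/266 = 0.6128
Expected agreement pₑ = Σ (rowᵢ·colᵢ)/N² = (109·152 + 157·114)/266² = 0.4871
κ = (pₒ − pₑ)/(1 − pₑ) = (0.6128 − 0.4871)/(1 − 0.4871) = 0.245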